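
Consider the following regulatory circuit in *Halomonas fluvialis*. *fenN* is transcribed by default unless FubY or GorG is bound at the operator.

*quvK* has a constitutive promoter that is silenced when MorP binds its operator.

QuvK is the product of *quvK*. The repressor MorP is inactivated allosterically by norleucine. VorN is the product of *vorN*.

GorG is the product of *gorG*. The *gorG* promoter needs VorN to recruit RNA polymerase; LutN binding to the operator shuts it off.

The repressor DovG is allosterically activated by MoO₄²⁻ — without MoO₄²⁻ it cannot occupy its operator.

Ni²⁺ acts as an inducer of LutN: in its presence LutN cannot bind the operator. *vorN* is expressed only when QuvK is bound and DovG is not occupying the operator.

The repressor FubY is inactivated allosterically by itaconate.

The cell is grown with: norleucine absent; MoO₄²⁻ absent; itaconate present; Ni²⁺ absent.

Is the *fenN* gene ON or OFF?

ON

Itaconate is present, so FubY is inactive.
MoO₄²⁻ is absent, so DovG is inactive.
Norleucine is absent, so MorP is active.
With repressor MorP bound, *quvK* is not transcribed.
So QuvK is not produced.
Required activator QuvK is absent, so *vorN* is not transcribed.
So VorN is not produced.
Ni²⁺ is absent, so LutN is active.
With repressor LutN bound, *gorG* is not transcribed.
So GorG is not produced.
With no repressor bound, *fenN* is transcribed.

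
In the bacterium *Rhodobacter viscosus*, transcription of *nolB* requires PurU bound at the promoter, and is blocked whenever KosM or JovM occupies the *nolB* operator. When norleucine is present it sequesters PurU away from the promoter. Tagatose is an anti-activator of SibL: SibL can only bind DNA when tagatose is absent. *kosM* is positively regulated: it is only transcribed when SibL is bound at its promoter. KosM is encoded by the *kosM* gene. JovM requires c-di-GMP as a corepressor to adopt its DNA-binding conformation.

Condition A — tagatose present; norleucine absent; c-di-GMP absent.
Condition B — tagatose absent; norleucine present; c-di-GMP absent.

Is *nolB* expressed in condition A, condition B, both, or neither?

Condition A:
Tagatose is present, so SibL is inactive.
Required activator SibL is absent, so *kosM* is not transcribed.
So KosM is not produced.
Norleucine is absent, so PurU is active.
c-di-GMP is absent, so JovM is inactive.
No repressor is bound and PurU is active, so *nolB* is transcribed.
→ *nolB* is ON in A.
Condition B:
Tagatose is absent, so SibL is active.
No repressor is bound and SibL is active, so *kosM* is transcribed.
So KosM is produced and active.
Norleucine is present, so PurU is inactive.
c-di-GMP is absent, so JovM is inactive.
With repressor KosM bound, *nolB* is not transcribed.
→ *nolB* is OFF in B.

A only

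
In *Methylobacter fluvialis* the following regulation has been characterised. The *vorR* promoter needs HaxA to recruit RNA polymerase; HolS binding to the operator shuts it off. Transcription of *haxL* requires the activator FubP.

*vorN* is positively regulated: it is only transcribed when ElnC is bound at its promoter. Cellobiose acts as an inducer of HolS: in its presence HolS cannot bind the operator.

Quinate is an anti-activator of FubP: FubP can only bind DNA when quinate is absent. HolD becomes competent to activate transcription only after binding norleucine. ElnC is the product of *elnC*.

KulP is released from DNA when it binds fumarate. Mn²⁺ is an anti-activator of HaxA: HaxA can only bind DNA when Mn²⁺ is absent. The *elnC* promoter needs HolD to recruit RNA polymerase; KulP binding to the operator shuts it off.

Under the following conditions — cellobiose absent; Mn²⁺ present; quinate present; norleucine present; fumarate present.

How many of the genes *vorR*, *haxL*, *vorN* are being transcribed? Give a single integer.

1

Mn²⁺ is present, so HaxA is inactive.
Cellobiose is absent, so HolS is active.
With repressor HolS bound, *vorR* is not transcribed.
→ *vorR* is OFF.
Quinate is present, so FubP is inactive.
Required activator FubP is absent, so *haxL* is not transcribed.
→ *haxL* is OFF.
Fumarate is present, so KulP is inactive.
Norleucine is present, so HolD is active.
No repressor is bound and HolD is active, so *elnC* is transcribed.
So ElnC is produced and active.
No repressor is bound and ElnC is active, so *vorN* is transcribed.
→ *vorN* is ON.
1 of the 3 genes is transcribed.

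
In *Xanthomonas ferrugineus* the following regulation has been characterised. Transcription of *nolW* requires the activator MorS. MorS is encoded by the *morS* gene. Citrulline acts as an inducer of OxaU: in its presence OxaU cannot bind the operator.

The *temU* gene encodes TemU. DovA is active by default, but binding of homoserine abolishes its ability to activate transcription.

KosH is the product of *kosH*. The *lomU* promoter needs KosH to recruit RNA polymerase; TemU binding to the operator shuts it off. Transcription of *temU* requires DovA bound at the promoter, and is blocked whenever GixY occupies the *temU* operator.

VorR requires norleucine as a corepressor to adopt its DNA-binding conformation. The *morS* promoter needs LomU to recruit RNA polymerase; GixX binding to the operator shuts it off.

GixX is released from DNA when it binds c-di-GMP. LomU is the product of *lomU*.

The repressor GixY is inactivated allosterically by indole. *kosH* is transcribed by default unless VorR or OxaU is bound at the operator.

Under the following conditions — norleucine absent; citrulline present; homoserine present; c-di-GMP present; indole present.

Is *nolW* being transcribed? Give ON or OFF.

Homoserine is present, so DovA is inactive.
Indole is present, so GixY is inactive.
Required activator DovA is absent, so *temU* is not transcribed.
So TemU is not produced.
Norleucine is absent, so VorR is inactive.
Citrulline is present, so OxaU is inactive.
With no repressor bound, *kosH* is transcribed.
So KosH is produced and active.
No repressor is bound and KosH is active, so *lomU* is transcribed.
So LomU is produced and active.
c-di-GMP is present, so GixX is inactive.
No repressor is bound and LomU is active, so *morS* is transcribed.
So MorS is produced and active.
No repressor is bound and MorS is active, so *nolW* is transcribed.

ON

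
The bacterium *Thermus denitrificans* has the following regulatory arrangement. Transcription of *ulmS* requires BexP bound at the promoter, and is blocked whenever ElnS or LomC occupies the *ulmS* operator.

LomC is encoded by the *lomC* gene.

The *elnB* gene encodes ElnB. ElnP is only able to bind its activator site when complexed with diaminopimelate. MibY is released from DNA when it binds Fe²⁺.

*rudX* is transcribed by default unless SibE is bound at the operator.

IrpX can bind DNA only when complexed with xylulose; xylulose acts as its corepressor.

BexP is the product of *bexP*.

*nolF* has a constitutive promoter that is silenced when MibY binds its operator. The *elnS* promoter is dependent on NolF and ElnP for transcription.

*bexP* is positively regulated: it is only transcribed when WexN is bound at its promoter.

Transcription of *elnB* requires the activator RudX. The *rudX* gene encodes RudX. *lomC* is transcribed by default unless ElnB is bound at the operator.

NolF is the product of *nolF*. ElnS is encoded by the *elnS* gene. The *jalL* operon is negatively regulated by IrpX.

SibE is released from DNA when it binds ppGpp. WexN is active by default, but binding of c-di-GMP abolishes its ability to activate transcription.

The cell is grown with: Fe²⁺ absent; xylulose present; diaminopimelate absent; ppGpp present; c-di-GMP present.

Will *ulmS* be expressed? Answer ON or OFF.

OFF

Fe²⁺ is absent, so MibY is active.
With repressor MibY bound, *nolF* is not transcribed.
So NolF is not produced.
Diaminopimelate is absent, so ElnP is inactive.
Required activator NolF is absent, so *elnS* is not transcribed.
So ElnS is not produced.
ppGpp is present, so SibE is inactive.
With no repressor bound, *rudX* is transcribed.
So RudX is produced and active.
No repressor is bound and RudX is active, so *elnB* is transcribed.
So ElnB is produced and active.
With repressor ElnB bound, *lomC* is not transcribed.
So LomC is not produced.
c-di-GMP is present, so WexN is inactive.
Required activator WexN is absent, so *bexP* is not transcribed.
So BexP is not produced.
Required activator BexP is absent, so *ulmS* is not transcribed.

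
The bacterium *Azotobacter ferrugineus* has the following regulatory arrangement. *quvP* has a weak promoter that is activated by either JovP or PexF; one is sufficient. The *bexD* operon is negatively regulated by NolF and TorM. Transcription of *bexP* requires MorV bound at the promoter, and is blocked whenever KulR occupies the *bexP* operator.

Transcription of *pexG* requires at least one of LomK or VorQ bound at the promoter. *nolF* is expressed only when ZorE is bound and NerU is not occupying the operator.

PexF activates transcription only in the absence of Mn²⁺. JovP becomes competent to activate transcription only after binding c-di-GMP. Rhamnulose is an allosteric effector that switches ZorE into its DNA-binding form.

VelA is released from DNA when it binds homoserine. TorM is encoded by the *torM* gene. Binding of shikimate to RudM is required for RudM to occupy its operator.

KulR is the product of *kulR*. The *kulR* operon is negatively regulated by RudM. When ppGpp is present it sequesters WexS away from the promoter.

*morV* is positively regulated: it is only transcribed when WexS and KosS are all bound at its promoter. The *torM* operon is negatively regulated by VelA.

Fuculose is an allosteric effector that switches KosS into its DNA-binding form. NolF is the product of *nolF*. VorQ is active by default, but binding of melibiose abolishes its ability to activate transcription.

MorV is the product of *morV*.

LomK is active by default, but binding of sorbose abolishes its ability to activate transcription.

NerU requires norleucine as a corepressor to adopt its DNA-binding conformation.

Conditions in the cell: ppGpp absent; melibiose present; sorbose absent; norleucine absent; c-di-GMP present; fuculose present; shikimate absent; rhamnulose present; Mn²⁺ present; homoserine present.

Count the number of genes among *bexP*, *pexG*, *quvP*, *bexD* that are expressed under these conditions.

2

ppGpp is absent, so WexS is active.
Fuculose is present, so KosS is active.
No repressor is bound and WexS and KosS are active, so *morV* is transcribed.
So MorV is produced and active.
Shikimate is absent, so RudM is inactive.
With no repressor bound, *kulR* is transcribed.
So KulR is produced and active.
With repressor KulR bound, *bexP* is not transcribed.
→ *bexP* is OFF.
Sorbose is absent, so LomK is active.
Melibiose is present, so VorQ is inactive.
Activator LomK is present, so *pexG* is transcribed.
→ *pexG* is ON.
c-di-GMP is present, so JovP is active.
Mn²⁺ is present, so PexF is inactive.
Activator JovP is present, so *quvP* is transcribed.
→ *quvP* is ON.
Rhamnulose is present, so ZorE is active.
Norleucine is absent, so NerU is inactive.
No repressor is bound and ZorE is active, so *nolF* is transcribed.
So NolF is produced and active.
Homoserine is present, so VelA is inactive.
With no repressor bound, *torM* is transcribed.
So TorM is produced and active.
With repressor NolF bound, *bexD* is not transcribed.
→ *bexD* is OFF.
2 of the 4 genes are transcribed.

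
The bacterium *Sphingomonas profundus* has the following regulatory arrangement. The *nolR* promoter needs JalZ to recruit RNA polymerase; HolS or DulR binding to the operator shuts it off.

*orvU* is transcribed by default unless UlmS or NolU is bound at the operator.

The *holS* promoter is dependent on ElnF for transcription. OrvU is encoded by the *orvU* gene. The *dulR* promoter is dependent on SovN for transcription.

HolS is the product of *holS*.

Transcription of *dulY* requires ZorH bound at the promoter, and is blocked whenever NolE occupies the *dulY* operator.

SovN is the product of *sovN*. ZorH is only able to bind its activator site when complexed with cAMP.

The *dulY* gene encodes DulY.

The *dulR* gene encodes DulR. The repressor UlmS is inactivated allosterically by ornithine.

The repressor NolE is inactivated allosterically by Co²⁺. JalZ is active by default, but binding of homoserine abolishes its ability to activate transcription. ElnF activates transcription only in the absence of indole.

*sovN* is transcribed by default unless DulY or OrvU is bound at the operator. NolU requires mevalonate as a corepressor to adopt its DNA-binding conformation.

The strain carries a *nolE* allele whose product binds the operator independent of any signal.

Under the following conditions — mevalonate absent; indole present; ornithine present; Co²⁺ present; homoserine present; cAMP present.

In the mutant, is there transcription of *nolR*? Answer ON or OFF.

Indole is present, so ElnF is inactive.
Required activator ElnF is absent, so *holS* is not transcribed.
So HolS is not produced.
NolE is constitutively active in this strain.
cAMP is present, so ZorH is active.
With repressor NolE bound, *dulY* is not transcribed.
So DulY is not produced.
Ornithine is present, so UlmS is inactive.
Mevalonate is absent, so NolU is inactive.
With no repressor bound, *orvU* is transcribed.
So OrvU is produced and active.
With repressor OrvU bound, *sovN* is not transcribed.
So SovN is not produced.
Required activator SovN is absent, so *dulR* is not transcribed.
So DulR is not produced.
Homoserine is present, so JalZ is inactive.
Required activator JalZ is absent, so *nolR* is not transcribed.

OFF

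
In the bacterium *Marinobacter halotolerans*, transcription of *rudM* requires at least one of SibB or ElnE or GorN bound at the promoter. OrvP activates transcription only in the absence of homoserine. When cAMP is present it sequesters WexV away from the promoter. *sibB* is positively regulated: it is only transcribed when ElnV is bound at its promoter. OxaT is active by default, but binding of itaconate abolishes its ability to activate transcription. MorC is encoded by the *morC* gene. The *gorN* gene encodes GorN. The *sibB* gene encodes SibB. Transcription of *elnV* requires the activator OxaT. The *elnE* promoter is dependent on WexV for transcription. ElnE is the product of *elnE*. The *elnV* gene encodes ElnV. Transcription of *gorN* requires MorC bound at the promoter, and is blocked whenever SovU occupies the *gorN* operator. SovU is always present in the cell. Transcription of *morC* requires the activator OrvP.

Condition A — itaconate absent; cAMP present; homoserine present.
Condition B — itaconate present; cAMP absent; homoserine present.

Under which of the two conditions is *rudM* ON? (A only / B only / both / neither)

Condition A:
Itaconate is absent, so OxaT is active.
No repressor is bound and OxaT is active, so *elnV* is transcribed.
So ElnV is produced and active.
No repressor is bound and ElnV is active, so *sibB* is transcribed.
So SibB is produced and active.
cAMP is present, so WexV is inactive.
Required activator WexV is absent, so *elnE* is not transcribed.
So ElnE is not produced.
SovU is produced constitutively and is active.
Homoserine is present, so OrvP is inactive.
Required activator OrvP is absent, so *morC* is not transcribed.
So MorC is not produced.
With repressor SovU bound, *gorN* is not transcribed.
So GorN is not produced.
Activator SibB is present, so *rudM* is transcribed.
→ *rudM* is ON in A.
Condition B:
Itaconate is present, so OxaT is inactive.
Required activator OxaT is absent, so *elnV* is not transcribed.
So ElnV is not produced.
Required activator ElnV is absent, so *sibB* is not transcribed.
So SibB is not produced.
cAMP is absent, so WexV is active.
No repressor is bound and WexV is active, so *elnE* is transcribed.
So ElnE is produced and active.
SovU is produced constitutively and is active.
Homoserine is present, so OrvP is inactive.
Required activator OrvP is absent, so *morC* is not transcribed.
So MorC is not produced.
With repressor SovU bound, *gorN* is not transcribed.
So GorN is not produced.
Activator ElnE is present, so *rudM* is transcribed.
→ *rudM* is ON in B.

both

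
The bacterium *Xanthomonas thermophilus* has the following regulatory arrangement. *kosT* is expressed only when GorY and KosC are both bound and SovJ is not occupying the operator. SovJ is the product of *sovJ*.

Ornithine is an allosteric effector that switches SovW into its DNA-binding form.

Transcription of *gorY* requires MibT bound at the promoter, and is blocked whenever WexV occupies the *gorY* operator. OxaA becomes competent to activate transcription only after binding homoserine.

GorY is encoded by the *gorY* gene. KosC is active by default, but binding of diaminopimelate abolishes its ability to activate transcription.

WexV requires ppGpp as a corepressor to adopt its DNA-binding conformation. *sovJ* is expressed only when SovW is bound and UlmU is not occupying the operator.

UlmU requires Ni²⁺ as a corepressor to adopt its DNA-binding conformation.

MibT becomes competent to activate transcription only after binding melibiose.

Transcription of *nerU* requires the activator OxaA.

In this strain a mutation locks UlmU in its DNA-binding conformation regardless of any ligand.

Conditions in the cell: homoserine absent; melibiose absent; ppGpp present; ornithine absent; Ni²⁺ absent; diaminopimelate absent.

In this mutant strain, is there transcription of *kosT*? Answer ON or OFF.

ppGpp is present, so WexV is active.
Melibiose is absent, so MibT is inactive.
With repressor WexV bound, *gorY* is not transcribed.
So GorY is not produced.
UlmU is constitutively active in this strain.
Ornithine is absent, so SovW is inactive.
With repressor UlmU bound, *sovJ* is not transcribed.
So SovJ is not produced.
Diaminopimelate is absent, so KosC is active.
Required activator GorY is absent, so *kosT* is not transcribed.

OFF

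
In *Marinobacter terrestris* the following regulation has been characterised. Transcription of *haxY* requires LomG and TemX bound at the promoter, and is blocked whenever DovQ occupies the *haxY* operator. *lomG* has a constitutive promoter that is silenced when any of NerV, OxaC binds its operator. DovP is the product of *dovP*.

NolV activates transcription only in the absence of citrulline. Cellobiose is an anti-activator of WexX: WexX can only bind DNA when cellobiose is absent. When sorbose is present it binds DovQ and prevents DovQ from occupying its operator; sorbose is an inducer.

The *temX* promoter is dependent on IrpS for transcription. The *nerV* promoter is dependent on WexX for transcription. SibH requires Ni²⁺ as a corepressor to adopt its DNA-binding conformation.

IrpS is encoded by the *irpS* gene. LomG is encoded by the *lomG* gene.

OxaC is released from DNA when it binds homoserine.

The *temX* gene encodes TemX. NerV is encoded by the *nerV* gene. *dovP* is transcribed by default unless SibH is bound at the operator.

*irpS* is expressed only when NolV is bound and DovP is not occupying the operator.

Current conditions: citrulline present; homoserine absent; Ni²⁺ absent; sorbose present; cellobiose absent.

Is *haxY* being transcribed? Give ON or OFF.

Cellobiose is absent, so WexX is active.
No repressor is bound and WexX is active, so *nerV* is transcribed.
So NerV is produced and active.
Homoserine is absent, so OxaC is active.
With repressor NerV bound, *lomG* is not transcribed.
So LomG is not produced.
Sorbose is present, so DovQ is inactive.
Citrulline is present, so NolV is inactive.
Ni²⁺ is absent, so SibH is inactive.
With no repressor bound, *dovP* is transcribed.
So DovP is produced and active.
With repressor DovP bound, *irpS* is not transcribed.
So IrpS is not produced.
Required activator IrpS is absent, so *temX* is not transcribed.
So TemX is not produced.
Required activator LomG is absent, so *haxY* is not transcribed.

OFF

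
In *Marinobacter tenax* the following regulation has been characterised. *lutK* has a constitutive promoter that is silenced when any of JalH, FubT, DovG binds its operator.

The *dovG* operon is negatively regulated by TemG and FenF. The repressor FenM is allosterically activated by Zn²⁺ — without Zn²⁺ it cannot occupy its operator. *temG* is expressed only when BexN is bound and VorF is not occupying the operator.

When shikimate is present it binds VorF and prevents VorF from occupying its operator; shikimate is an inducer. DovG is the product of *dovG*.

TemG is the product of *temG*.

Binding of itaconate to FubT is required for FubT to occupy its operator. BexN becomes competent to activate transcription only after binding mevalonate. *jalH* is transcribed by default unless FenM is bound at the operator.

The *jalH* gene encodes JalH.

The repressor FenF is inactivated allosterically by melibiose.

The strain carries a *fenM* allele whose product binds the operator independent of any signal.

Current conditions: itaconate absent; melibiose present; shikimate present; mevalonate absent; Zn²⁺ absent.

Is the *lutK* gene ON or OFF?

OFF

FenM is constitutively active in this strain.
With repressor FenM bound, *jalH* is not transcribed.
So JalH is not produced.
Itaconate is absent, so FubT is inactive.
Mevalonate is absent, so BexN is inactive.
Shikimate is present, so VorF is inactive.
Required activator BexN is absent, so *temG* is not transcribed.
So TemG is not produced.
Melibiose is present, so FenF is inactive.
With no repressor bound, *dovG* is transcribed.
So DovG is produced and active.
With repressor DovG bound, *lutK* is not transcribed.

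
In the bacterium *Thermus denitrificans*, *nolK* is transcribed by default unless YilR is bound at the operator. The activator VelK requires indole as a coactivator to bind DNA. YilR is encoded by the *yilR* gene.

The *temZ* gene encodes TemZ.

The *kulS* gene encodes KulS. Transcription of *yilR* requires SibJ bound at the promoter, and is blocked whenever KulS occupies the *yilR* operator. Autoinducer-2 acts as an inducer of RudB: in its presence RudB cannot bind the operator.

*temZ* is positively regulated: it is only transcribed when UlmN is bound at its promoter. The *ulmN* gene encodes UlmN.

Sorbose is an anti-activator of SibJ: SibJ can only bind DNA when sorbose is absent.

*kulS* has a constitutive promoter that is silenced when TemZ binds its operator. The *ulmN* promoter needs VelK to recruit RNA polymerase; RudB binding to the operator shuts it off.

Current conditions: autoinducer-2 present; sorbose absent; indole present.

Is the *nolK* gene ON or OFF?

OFF

Autoinducer-2 is present, so RudB is inactive.
Indole is present, so VelK is active.
No repressor is bound and VelK is active, so *ulmN* is transcribed.
So UlmN is produced and active.
No repressor is bound and UlmN is active, so *temZ* is transcribed.
So TemZ is produced and active.
With repressor TemZ bound, *kulS* is not transcribed.
So KulS is not produced.
Sorbose is absent, so SibJ is active.
No repressor is bound and SibJ is active, so *yilR* is transcribed.
So YilR is produced and active.
With repressor YilR bound, *nolK* is not transcribed.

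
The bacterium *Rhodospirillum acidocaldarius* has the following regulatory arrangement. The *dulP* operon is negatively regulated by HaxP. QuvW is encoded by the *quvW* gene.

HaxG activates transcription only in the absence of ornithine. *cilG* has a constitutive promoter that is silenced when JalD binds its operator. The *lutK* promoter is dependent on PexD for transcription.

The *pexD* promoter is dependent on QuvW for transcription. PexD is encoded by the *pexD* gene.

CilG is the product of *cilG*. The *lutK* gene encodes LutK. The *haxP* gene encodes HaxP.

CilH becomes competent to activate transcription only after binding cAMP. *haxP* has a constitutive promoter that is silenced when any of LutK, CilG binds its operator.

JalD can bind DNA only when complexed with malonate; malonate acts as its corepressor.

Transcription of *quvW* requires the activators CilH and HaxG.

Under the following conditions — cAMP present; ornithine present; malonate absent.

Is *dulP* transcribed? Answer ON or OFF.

ON

cAMP is present, so CilH is active.
Ornithine is present, so HaxG is inactive.
Required activator HaxG is absent, so *quvW* is not transcribed.
So QuvW is not produced.
Required activator QuvW is absent, so *pexD* is not transcribed.
So PexD is not produced.
Required activator PexD is absent, so *lutK* is not transcribed.
So LutK is not produced.
Malonate is absent, so JalD is inactive.
With no repressor bound, *cilG* is transcribed.
So CilG is produced and active.
With repressor CilG bound, *haxP* is not transcribed.
So HaxP is not produced.
With no repressor bound, *dulP* is transcribed.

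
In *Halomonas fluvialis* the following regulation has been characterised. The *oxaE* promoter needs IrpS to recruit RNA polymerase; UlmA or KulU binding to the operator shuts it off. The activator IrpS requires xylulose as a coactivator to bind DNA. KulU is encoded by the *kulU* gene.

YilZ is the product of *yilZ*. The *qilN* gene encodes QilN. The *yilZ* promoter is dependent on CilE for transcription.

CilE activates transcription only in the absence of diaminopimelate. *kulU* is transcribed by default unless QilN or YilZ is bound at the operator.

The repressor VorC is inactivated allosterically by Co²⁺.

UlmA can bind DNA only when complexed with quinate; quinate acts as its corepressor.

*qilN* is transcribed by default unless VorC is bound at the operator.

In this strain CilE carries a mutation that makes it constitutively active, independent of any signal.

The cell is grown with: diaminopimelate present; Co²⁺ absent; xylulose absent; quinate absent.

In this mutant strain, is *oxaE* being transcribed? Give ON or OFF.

Xylulose is absent, so IrpS is inactive.
Quinate is absent, so UlmA is inactive.
Co²⁺ is absent, so VorC is active.
With repressor VorC bound, *qilN* is not transcribed.
So QilN is not produced.
CilE is constitutively active in this strain.
No repressor is bound and CilE is active, so *yilZ* is transcribed.
So YilZ is produced and active.
With repressor YilZ bound, *kulU* is not transcribed.
So KulU is not produced.
Required activator IrpS is absent, so *oxaE* is not transcribed.

OFF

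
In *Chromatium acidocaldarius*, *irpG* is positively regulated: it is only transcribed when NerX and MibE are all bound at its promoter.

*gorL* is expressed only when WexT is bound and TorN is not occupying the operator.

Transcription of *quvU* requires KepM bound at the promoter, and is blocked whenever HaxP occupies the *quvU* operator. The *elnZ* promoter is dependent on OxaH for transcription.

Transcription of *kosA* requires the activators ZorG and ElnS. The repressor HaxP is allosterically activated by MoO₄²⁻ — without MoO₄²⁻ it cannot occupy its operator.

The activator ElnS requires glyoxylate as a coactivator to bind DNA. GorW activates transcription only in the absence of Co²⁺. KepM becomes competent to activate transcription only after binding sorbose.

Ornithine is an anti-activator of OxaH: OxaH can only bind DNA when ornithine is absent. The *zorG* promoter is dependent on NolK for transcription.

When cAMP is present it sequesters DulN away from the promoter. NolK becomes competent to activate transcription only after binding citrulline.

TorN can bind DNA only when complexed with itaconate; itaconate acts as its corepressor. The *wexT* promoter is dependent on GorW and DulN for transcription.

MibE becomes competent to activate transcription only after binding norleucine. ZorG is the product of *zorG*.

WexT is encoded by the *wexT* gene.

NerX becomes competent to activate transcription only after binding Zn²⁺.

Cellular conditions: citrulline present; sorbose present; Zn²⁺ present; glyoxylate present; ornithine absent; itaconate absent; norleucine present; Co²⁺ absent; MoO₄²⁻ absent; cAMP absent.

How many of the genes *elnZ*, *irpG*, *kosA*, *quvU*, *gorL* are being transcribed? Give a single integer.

Ornithine is absent, so OxaH is active.
No repressor is bound and OxaH is active, so *elnZ* is transcribed.
→ *elnZ* is ON.
Zn²⁺ is present, so NerX is active.
Norleucine is present, so MibE is active.
No repressor is bound and NerX and MibE are active, so *irpG* is transcribed.
→ *irpG* is ON.
Citrulline is present, so NolK is active.
No repressor is bound and NolK is active, so *zorG* is transcribed.
So ZorG is produced and active.
Glyoxylate is present, so ElnS is active.
No repressor is bound and ZorG and ElnS are active, so *kosA* is transcribed.
→ *kosA* is ON.
Sorbose is present, so KepM is active.
MoO₄²⁻ is absent, so HaxP is inactive.
No repressor is bound and KepM is active, so *quvU* is transcribed.
→ *quvU* is ON.
Itaconate is absent, so TorN is inactive.
Co²⁺ is absent, so GorW is active.
cAMP is absent, so DulN is active.
No repressor is bound and GorW and DulN are active, so *wexT* is transcribed.
So WexT is produced and active.
No repressor is bound and WexT is active, so *gorL* is transcribed.
→ *gorL* is ON.
5 of the 5 genes are transcribed.

5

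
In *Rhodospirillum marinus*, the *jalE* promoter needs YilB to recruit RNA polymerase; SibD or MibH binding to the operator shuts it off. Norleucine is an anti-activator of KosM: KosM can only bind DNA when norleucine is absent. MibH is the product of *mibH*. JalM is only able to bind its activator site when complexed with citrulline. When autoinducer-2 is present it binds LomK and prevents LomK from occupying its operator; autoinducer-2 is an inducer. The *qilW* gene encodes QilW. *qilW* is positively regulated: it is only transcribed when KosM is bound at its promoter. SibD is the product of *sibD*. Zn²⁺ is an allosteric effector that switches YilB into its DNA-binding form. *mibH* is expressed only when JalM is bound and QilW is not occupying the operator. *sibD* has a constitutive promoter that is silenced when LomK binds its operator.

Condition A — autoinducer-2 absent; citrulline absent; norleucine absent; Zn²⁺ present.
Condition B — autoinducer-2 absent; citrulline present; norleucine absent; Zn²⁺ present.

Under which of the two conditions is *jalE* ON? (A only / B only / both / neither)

both

Condition A:
Autoinducer-2 is absent, so LomK is active.
With repressor LomK bound, *sibD* is not transcribed.
So SibD is not produced.
Citrulline is absent, so JalM is inactive.
Norleucine is absent, so KosM is active.
No repressor is bound and KosM is active, so *qilW* is transcribed.
So QilW is produced and active.
With repressor QilW bound, *mibH* is not transcribed.
So MibH is not produced.
Zn²⁺ is present, so YilB is active.
No repressor is bound and YilB is active, so *jalE* is transcribed.
→ *jalE* is ON in A.
Condition B:
Autoinducer-2 is absent, so LomK is active.
With repressor LomK bound, *sibD* is not transcribed.
So SibD is not produced.
Citrulline is present, so JalM is active.
Norleucine is absent, so KosM is active.
No repressor is bound and KosM is active, so *qilW* is transcribed.
So QilW is produced and active.
With repressor QilW bound, *mibH* is not transcribed.
So MibH is not produced.
Zn²⁺ is present, so YilB is active.
No repressor is bound and YilB is active, so *jalE* is transcribed.
→ *jalE* is ON in B.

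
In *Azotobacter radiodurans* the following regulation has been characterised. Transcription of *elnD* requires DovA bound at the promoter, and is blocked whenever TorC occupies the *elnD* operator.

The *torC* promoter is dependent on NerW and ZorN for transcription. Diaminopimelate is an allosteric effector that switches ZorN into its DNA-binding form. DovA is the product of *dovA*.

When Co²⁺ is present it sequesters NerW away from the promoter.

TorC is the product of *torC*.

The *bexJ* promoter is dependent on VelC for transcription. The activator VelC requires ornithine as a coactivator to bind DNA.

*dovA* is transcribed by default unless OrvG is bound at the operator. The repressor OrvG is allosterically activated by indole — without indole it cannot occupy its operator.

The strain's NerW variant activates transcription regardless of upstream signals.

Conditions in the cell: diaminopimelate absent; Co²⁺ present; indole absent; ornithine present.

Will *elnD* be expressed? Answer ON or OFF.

Indole is absent, so OrvG is inactive.
With no repressor bound, *dovA* is transcribed.
So DovA is produced and active.
NerW is constitutively active in this strain.
Diaminopimelate is absent, so ZorN is inactive.
Required activator ZorN is absent, so *torC* is not transcribed.
So TorC is not produced.
No repressor is bound and DovA is active, so *elnD* is transcribed.

ON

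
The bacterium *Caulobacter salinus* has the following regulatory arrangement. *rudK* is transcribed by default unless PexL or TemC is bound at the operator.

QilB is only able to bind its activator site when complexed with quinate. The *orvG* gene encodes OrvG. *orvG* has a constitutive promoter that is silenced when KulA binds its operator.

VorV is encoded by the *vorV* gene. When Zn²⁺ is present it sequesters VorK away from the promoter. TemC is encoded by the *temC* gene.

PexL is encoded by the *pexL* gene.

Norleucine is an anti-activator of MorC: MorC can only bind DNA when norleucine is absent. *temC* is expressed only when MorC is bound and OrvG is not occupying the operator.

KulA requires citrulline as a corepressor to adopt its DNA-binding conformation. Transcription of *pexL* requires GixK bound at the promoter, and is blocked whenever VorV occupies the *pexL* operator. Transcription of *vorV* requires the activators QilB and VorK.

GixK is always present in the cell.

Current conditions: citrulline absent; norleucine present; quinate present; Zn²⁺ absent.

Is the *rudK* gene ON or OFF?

ON

GixK is produced constitutively and is active.
Quinate is present, so QilB is active.
Zn²⁺ is absent, so VorK is active.
No repressor is bound and QilB and VorK are active, so *vorV* is transcribed.
So VorV is produced and active.
With repressor VorV bound, *pexL* is not transcribed.
So PexL is not produced.
Citrulline is absent, so KulA is inactive.
With no repressor bound, *orvG* is transcribed.
So OrvG is produced and active.
Norleucine is present, so MorC is inactive.
With repressor OrvG bound, *temC* is not transcribed.
So TemC is not produced.
With no repressor bound, *rudK* is transcribed.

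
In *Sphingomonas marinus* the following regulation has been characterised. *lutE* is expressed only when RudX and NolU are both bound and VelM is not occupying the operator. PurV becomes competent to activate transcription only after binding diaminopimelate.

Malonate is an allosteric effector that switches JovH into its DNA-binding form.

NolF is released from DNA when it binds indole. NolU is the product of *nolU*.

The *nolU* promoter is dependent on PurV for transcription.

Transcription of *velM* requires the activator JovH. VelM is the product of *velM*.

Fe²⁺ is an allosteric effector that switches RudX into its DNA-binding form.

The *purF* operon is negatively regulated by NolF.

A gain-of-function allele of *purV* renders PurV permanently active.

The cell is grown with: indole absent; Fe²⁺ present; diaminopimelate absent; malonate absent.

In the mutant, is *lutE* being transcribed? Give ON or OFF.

Malonate is absent, so JovH is inactive.
Required activator JovH is absent, so *velM* is not transcribed.
So VelM is not produced.
Fe²⁺ is present, so RudX is active.
PurV is constitutively active in this strain.
No repressor is bound and PurV is active, so *nolU* is transcribed.
So NolU is produced and active.
No repressor is bound and RudX and NolU are active, so *lutE* is transcribed.

ON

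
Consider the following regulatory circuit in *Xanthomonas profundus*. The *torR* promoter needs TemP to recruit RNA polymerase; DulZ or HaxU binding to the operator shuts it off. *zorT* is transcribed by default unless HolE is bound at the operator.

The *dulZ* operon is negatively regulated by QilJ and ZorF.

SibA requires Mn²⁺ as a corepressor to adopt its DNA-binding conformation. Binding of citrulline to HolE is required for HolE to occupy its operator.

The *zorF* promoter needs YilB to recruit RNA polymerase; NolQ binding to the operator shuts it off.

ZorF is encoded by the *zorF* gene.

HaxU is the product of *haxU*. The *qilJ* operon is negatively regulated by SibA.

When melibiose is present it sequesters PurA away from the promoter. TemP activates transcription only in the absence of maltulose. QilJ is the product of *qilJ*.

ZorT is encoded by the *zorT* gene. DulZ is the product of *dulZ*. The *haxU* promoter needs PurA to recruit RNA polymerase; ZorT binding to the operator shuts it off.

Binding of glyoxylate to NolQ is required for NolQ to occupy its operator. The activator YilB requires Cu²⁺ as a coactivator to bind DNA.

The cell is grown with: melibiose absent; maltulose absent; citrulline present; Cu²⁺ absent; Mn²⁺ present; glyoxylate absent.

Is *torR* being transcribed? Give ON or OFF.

OFF

Maltulose is absent, so TemP is active.
Mn²⁺ is present, so SibA is active.
With repressor SibA bound, *qilJ* is not transcribed.
So QilJ is not produced.
Glyoxylate is absent, so NolQ is inactive.
Cu²⁺ is absent, so YilB is inactive.
Required activator YilB is absent, so *zorF* is not transcribed.
So ZorF is not produced.
With no repressor bound, *dulZ* is transcribed.
So DulZ is produced and active.
Citrulline is present, so HolE is active.
With repressor HolE bound, *zorT* is not transcribed.
So ZorT is not produced.
Melibiose is absent, so PurA is active.
No repressor is bound and PurA is active, so *haxU* is transcribed.
So HaxU is produced and active.
With repressor DulZ bound, *torR* is not transcribed.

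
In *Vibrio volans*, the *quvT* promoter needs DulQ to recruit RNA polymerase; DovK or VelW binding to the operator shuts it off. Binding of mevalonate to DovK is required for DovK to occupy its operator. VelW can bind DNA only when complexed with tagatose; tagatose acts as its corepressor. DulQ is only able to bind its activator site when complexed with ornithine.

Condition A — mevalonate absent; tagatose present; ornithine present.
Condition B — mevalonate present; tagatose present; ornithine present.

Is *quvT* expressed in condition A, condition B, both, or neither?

neither

Condition A:
Mevalonate is absent, so DovK is inactive.
Tagatose is present, so VelW is active.
Ornithine is present, so DulQ is active.
With repressor VelW bound, *quvT* is not transcribed.
→ *quvT* is OFF in A.
Condition B:
Mevalonate is present, so DovK is active.
Tagatose is present, so VelW is active.
Ornithine is present, so DulQ is active.
With repressor DovK bound, *quvT* is not transcribed.
→ *quvT* is OFF in B.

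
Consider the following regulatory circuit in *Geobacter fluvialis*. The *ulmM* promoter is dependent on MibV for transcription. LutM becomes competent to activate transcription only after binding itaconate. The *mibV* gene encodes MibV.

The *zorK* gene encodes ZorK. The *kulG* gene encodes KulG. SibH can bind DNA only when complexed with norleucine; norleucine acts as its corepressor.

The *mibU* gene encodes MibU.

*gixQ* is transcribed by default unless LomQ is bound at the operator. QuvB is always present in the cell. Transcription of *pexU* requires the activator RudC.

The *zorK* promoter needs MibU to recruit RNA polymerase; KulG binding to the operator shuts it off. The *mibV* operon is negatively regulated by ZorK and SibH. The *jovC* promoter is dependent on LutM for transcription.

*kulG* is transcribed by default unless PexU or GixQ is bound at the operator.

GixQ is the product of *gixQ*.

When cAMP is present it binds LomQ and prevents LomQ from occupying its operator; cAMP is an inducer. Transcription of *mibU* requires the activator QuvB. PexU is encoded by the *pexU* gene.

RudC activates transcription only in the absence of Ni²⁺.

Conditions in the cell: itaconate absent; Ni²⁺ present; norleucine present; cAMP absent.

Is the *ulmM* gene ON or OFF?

Ni²⁺ is present, so RudC is inactive.
Required activator RudC is absent, so *pexU* is not transcribed.
So PexU is not produced.
cAMP is absent, so LomQ is active.
With repressor LomQ bound, *gixQ* is not transcribed.
So GixQ is not produced.
With no repressor bound, *kulG* is transcribed.
So KulG is produced and active.
QuvB is produced constitutively and is active.
No repressor is bound and QuvB is active, so *mibU* is transcribed.
So MibU is produced and active.
With repressor KulG bound, *zorK* is not transcribed.
So ZorK is not produced.
Norleucine is present, so SibH is active.
With repressor SibH bound, *mibV* is not transcribed.
So MibV is not produced.
Required activator MibV is absent, so *ulmM* is not transcribed.

OFF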